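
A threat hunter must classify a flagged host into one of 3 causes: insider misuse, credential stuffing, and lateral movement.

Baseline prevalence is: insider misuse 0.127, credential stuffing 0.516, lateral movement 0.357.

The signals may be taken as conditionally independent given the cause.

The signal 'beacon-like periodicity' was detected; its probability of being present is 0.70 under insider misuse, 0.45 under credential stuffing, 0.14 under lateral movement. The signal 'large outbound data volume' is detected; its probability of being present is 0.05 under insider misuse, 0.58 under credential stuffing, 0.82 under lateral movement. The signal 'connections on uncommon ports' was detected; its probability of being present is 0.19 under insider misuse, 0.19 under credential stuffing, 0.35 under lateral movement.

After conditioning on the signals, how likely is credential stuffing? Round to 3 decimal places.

0.628

By Bayes' rule with conditional independence, the unnormalized weight for each hypothesis is prior × ∏ likelihoods:
  insider misuse: 0.127 × 0.70 × 0.05 × 0.19 = 0.00084455
  credential stuffing: 0.516 × 0.45 × 0.58 × 0.19 = 0.025588
  lateral movement: 0.357 × 0.14 × 0.82 × 0.35 = 0.014344
Marginal likelihood of the evidence = 0.040777.
P(credential stuffing | evidence) = 0.025588 / 0.040777 ≈ 0.628.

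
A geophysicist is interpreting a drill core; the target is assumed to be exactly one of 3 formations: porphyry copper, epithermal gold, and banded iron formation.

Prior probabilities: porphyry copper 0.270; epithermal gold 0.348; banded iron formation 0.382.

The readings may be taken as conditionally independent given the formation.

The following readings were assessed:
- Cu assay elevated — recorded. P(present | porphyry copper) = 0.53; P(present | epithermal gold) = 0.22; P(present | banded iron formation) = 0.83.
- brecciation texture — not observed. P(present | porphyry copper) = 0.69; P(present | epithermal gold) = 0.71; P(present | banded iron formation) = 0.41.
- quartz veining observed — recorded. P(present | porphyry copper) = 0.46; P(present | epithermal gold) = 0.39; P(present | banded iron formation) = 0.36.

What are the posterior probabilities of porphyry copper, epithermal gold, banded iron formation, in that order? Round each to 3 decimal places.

0.212, 0.090, 0.699

By Bayes' rule with conditional independence, the unnormalized weight for each hypothesis is prior × ∏ likelihoods (using 1 − P(present | H) for each absent reading):
  porphyry copper: 0.270 × 0.53 × (1 − 0.69) × 0.46 = 0.020406
  epithermal gold: 0.348 × 0.22 × (1 − 0.71) × 0.39 = 0.0086589
  banded iron formation: 0.382 × 0.83 × (1 − 0.41) × 0.36 = 0.067344
The unnormalized weights sum to 0.096409.
P(porphyry copper | evidence) = 0.020406 / 0.096409 ≈ 0.212
P(epithermal gold | evidence) = 0.0086589 / 0.096409 ≈ 0.090
P(banded iron formation | evidence) = 0.067344 / 0.096409 ≈ 0.699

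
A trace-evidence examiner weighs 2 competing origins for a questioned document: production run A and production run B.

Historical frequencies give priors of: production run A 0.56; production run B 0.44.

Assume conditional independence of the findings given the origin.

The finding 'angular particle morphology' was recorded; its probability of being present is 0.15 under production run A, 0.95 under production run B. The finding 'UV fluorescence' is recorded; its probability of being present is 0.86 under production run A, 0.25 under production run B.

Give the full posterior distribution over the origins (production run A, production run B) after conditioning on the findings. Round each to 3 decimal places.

0.409, 0.591

Multiply each prior by the joint likelihood of the evidence pattern:
  production run A: 0.56 × 0.15 × 0.86 = 0.07224
  production run B: 0.44 × 0.95 × 0.25 = 0.1045
Normalizing constant Z = 0.07224 + 0.1045 = 0.17674.
P(production run A | evidence) = 0.07224 / 0.17674 ≈ 0.409
P(production run B | evidence) = 0.1045 / 0.17674 ≈ 0.591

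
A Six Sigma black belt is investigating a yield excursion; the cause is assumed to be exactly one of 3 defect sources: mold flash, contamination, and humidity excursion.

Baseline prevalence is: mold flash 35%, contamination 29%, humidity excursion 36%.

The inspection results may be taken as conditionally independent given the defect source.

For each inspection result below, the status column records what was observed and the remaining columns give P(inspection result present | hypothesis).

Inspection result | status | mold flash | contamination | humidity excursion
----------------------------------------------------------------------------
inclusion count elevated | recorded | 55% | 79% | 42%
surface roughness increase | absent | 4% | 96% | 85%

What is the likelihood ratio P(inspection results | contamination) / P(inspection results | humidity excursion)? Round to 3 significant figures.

The Bayes factor is the ratio of the joint likelihoods of the inspection result pattern under the two hypotheses (using 1 − P(present | H) for each absent inspection result).
  contamination: 0.79 × (1 − 0.96) = 0.0316
  humidity excursion: 0.42 × (1 − 0.85) = 0.063
Bayes factor = 0.0316 / 0.063 ≈ 0.502

0.502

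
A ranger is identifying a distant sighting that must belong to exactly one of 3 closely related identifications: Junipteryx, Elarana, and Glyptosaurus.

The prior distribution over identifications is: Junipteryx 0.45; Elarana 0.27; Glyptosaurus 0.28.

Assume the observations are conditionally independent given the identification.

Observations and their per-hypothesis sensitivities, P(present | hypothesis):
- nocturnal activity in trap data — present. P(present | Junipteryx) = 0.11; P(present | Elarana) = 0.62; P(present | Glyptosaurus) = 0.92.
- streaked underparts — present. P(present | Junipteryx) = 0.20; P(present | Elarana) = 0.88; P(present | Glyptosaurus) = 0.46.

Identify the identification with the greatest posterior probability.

Elarana

For each hypothesis, the unnormalized posterior weight is prior × product of the observation likelihoods:
  Junipteryx: 0.45 × 0.11 × 0.20 = 0.0099
  Elarana: 0.27 × 0.62 × 0.88 = 0.14731
  Glyptosaurus: 0.28 × 0.92 × 0.46 = 0.1185
Normalizing constant Z = 0.0099 + 0.14731 + 0.1185 = 0.27571.
P(Junipteryx | evidence) ≈ 0.0099 / 0.27571 ≈ 0.036
P(Elarana | evidence) ≈ 0.14731 / 0.27571 ≈ 0.534
P(Glyptosaurus | evidence) ≈ 0.1185 / 0.27571 ≈ 0.430
The largest is 0.534, so Elarana is most probable.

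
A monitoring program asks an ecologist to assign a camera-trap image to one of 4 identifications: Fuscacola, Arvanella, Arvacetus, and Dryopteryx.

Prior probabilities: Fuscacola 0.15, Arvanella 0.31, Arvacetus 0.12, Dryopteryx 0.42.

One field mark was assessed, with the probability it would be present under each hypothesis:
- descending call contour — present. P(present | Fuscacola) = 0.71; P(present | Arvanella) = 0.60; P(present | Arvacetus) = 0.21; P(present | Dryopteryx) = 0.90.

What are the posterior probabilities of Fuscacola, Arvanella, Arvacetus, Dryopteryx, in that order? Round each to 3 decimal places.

0.153, 0.267, 0.036, 0.543

Multiply each prior by the likelihood of the field mark:
  Fuscacola: 0.15 × 0.71 = 0.1065
  Arvanella: 0.31 × 0.60 = 0.186
  Arvacetus: 0.12 × 0.21 = 0.0252
  Dryopteryx: 0.42 × 0.90 = 0.378
Normalizing constant Z = 0.1065 + 0.186 + 0.0252 + 0.378 = 0.6957.
P(Fuscacola | evidence) = 0.1065 / 0.6957 ≈ 0.153
P(Arvanella | evidence) = 0.186 / 0.6957 ≈ 0.267
P(Arvacetus | evidence) = 0.0252 / 0.6957 ≈ 0.036
P(Dryopteryx | evidence) = 0.378 / 0.6957 ≈ 0.543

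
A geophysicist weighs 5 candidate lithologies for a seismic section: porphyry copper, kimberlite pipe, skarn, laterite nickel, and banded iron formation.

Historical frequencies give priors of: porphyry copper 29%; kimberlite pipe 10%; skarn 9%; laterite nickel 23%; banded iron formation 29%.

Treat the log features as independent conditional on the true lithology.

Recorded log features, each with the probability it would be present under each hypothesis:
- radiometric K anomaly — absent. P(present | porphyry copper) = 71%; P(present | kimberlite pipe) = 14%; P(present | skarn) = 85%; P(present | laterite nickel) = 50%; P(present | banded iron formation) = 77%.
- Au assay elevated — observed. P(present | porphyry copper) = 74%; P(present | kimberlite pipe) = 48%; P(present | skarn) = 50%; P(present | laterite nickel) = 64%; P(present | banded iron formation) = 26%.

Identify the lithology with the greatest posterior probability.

laterite nickel

For each hypothesis, the unnormalized posterior weight is prior × product of the log feature likelihoods (using 1 − P(present | H) for each absent log feature):
  porphyry copper: 0.29 × (1 − 0.71) × 0.74 = 0.062234
  kimberlite pipe: 0.10 × (1 − 0.14) × 0.48 = 0.04128
  skarn: 0.09 × (1 − 0.85) × 0.50 = 0.00675
  laterite nickel: 0.23 × (1 − 0.50) × 0.64 = 0.0736
  banded iron formation: 0.29 × (1 − 0.77) × 0.26 = 0.017342
Marginal likelihood of the evidence = 0.20121.
P(porphyry copper | evidence) ≈ 0.062234 / 0.20121 ≈ 0.309
P(kimberlite pipe | evidence) ≈ 0.04128 / 0.20121 ≈ 0.205
P(skarn | evidence) ≈ 0.00675 / 0.20121 ≈ 0.034
P(laterite nickel | evidence) ≈ 0.0736 / 0.20121 ≈ 0.366
P(banded iron formation | evidence) ≈ 0.017342 / 0.20121 ≈ 0.086
The largest is 0.366, so laterite nickel is most probable.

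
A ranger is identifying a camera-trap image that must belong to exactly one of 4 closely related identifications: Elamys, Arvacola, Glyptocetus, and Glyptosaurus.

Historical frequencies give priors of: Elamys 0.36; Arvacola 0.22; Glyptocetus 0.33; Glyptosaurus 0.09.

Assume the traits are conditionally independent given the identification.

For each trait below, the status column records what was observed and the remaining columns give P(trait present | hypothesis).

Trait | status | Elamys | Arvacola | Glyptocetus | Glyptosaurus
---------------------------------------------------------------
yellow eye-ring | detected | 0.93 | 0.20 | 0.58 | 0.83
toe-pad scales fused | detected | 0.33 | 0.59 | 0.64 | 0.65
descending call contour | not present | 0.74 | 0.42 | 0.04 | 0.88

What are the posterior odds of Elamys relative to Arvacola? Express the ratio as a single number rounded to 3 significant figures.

Posterior odds equal prior odds times the likelihood ratio; only the two competing hypotheses matter (using 1 − P(present | H) for each absent trait).
  Elamys: 0.36 × 0.93 × 0.33 × (1 − 0.74) = 0.028726
  Arvacola: 0.22 × 0.20 × 0.59 × (1 − 0.42) = 0.015057
Posterior odds = 0.028726 / 0.015057 ≈ 1.91.

1.91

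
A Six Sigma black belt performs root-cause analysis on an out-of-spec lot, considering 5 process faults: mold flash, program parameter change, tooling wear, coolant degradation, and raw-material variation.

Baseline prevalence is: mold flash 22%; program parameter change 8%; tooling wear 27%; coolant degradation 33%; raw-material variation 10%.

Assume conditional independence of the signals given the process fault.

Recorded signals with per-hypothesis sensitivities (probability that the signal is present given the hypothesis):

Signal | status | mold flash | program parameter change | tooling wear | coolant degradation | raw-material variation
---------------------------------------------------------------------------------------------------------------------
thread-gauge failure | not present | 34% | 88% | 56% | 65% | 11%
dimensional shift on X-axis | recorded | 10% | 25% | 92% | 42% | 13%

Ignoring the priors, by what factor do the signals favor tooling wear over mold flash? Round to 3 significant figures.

6.13

Joint likelihood of the signal pattern under each hypothesis (using 1 − P(present | H) for each absent signal):
  tooling wear: (1 − 0.56) × 0.92 = 0.4048
  mold flash: (1 − 0.34) × 0.10 = 0.066
Bayes factor = 0.4048 / 0.066 ≈ 6.13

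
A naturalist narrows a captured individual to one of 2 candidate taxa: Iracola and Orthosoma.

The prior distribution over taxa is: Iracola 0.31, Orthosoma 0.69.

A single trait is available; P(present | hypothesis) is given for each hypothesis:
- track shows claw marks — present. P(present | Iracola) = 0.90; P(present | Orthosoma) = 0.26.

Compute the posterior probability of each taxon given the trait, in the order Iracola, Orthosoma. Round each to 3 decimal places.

By Bayes' rule, the unnormalized weight for each hypothesis is prior × likelihood:
  Iracola: 0.31 × 0.90 = 0.279
  Orthosoma: 0.69 × 0.26 = 0.1794
The unnormalized weights sum to 0.4584.
P(Iracola | evidence) = 0.279 / 0.4584 ≈ 0.609
P(Orthosoma | evidence) = 0.1794 / 0.4584 ≈ 0.391

0.609, 0.391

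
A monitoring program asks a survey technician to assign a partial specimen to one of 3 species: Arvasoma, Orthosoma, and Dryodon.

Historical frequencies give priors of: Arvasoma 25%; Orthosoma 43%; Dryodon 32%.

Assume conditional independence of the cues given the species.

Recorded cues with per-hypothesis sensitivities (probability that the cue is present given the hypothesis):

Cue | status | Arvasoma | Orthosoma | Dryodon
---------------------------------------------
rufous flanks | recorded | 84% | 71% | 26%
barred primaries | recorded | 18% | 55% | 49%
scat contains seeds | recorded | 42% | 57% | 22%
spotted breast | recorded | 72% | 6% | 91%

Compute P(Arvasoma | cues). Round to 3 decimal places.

0.451

For each hypothesis, the unnormalized posterior weight is prior × product of the cue likelihoods:
  Arvasoma: 0.25 × 0.84 × 0.18 × 0.42 × 0.72 = 0.011431
  Orthosoma: 0.43 × 0.71 × 0.55 × 0.57 × 0.06 = 0.0057427
  Dryodon: 0.32 × 0.26 × 0.49 × 0.22 × 0.91 = 0.0081618
The unnormalized weights sum to 0.025335.
P(Arvasoma | evidence) = 0.011431 / 0.025335 ≈ 0.451.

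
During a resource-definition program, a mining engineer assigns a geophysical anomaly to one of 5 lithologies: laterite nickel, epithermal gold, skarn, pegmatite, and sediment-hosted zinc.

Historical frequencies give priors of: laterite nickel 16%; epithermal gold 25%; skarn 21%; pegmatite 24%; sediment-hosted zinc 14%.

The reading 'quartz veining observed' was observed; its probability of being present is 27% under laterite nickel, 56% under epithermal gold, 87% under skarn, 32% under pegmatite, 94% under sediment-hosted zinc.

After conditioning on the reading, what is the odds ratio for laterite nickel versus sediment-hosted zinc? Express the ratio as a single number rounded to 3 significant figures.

0.328

Posterior odds equal prior odds times the likelihood ratio; only the two competing hypotheses matter.
  laterite nickel: 0.16 × 0.27 = 0.0432
  sediment-hosted zinc: 0.14 × 0.94 = 0.1316
Posterior odds = 0.0432 / 0.1316 ≈ 0.328.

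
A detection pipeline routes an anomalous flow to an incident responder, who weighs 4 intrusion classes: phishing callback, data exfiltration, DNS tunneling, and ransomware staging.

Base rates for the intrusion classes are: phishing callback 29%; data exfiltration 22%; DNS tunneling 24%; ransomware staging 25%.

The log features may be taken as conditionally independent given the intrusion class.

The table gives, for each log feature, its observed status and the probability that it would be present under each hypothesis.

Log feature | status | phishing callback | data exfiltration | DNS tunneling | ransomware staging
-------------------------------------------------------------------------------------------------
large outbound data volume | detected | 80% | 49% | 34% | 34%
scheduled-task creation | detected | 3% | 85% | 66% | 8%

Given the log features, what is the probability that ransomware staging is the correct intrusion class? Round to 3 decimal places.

0.043

Multiply each prior by the joint likelihood of the log feature pattern:
  phishing callback: 0.29 × 0.80 × 0.03 = 0.00696
  data exfiltration: 0.22 × 0.49 × 0.85 = 0.09163
  DNS tunneling: 0.24 × 0.34 × 0.66 = 0.053856
  ransomware staging: 0.25 × 0.34 × 0.08 = 0.0068
Marginal likelihood of the evidence = 0.15925.
P(ransomware staging | evidence) = 0.0068 / 0.15925 ≈ 0.043.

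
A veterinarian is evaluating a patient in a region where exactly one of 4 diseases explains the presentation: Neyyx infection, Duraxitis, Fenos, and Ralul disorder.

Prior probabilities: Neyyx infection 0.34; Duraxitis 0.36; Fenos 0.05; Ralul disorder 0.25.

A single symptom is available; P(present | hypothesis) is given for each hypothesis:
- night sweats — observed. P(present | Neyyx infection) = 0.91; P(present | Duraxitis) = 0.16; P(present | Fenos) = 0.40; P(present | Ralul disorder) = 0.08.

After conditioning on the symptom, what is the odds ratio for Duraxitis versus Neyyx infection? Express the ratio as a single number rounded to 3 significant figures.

0.186

Unnormalized posterior weight (prior times the symptom likelihood) for each of the two hypotheses:
  Duraxitis: 0.36 × 0.16 = 0.0576
  Neyyx infection: 0.34 × 0.91 = 0.3094
Posterior odds = 0.0576 / 0.3094 ≈ 0.186.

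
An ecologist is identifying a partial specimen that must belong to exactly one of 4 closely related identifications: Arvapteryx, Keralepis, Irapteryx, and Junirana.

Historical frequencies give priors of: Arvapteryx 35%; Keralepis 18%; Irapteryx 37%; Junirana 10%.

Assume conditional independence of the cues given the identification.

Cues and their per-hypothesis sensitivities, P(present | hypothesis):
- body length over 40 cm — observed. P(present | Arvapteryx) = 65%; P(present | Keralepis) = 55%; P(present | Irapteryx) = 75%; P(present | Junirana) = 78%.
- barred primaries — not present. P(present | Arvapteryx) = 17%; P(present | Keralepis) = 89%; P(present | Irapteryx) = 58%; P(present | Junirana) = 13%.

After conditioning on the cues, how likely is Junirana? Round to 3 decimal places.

0.177

Multiply each prior by the joint likelihood of the cue pattern (using 1 − P(present | H) for each absent cue):
  Arvapteryx: 0.35 × 0.65 × (1 − 0.17) = 0.18882
  Keralepis: 0.18 × 0.55 × (1 − 0.89) = 0.01089
  Irapteryx: 0.37 × 0.75 × (1 − 0.58) = 0.11655
  Junirana: 0.10 × 0.78 × (1 − 0.13) = 0.06786
Marginal likelihood of the evidence = 0.38412.
P(Junirana | evidence) = 0.06786 / 0.38412 ≈ 0.177.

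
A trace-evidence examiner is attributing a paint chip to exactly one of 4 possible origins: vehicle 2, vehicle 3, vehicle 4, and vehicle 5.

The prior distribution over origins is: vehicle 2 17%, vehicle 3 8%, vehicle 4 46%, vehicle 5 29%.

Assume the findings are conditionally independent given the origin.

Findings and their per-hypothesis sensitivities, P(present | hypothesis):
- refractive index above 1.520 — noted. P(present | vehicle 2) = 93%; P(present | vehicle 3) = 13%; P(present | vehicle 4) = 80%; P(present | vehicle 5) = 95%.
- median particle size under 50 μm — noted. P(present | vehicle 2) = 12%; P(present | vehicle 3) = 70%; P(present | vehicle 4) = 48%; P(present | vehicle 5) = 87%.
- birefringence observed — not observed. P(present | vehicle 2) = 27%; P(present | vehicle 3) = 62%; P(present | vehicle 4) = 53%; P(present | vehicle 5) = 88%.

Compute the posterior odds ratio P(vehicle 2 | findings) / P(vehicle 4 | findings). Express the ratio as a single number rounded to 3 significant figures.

Unnormalized posterior weight (prior times the finding likelihoods) for each of the two hypotheses (using 1 − P(present | H) for each absent finding):
  vehicle 2: 0.17 × 0.93 × 0.12 × (1 − 0.27) = 0.01385
  vehicle 4: 0.46 × 0.80 × 0.48 × (1 − 0.53) = 0.083021
Odds(vehicle 2 : vehicle 4) = 0.01385 / 0.083021 ≈ 0.167.

0.167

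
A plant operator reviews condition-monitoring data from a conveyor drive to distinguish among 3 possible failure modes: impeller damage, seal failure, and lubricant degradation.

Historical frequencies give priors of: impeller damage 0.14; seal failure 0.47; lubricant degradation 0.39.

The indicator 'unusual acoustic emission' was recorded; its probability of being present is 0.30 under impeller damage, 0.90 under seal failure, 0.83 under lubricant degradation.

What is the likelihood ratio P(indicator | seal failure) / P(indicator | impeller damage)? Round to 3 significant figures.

The Bayes factor is the ratio of the two likelihoods.
  seal failure: 0.9
  impeller damage: 0.3
Bayes factor = 0.9 / 0.3 ≈ 3.00

3.00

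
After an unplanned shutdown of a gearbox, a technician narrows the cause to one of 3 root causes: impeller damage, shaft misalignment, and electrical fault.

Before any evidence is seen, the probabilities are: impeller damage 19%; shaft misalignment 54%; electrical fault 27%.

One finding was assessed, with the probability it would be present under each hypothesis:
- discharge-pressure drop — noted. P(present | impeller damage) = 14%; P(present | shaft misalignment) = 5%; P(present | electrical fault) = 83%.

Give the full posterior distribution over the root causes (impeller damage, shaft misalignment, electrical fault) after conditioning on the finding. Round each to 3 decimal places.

0.096, 0.097, 0.807

For each hypothesis, the unnormalized posterior weight is prior × likelihood:
  impeller damage: 0.19 × 0.14 = 0.0266
  shaft misalignment: 0.54 × 0.05 = 0.027
  electrical fault: 0.27 × 0.83 = 0.2241
Normalizing constant Z = 0.0266 + 0.027 + 0.2241 = 0.2777.
P(impeller damage | evidence) = 0.0266 / 0.2777 ≈ 0.096
P(shaft misalignment | evidence) = 0.027 / 0.2777 ≈ 0.097
P(electrical fault | evidence) = 0.2241 / 0.2777 ≈ 0.807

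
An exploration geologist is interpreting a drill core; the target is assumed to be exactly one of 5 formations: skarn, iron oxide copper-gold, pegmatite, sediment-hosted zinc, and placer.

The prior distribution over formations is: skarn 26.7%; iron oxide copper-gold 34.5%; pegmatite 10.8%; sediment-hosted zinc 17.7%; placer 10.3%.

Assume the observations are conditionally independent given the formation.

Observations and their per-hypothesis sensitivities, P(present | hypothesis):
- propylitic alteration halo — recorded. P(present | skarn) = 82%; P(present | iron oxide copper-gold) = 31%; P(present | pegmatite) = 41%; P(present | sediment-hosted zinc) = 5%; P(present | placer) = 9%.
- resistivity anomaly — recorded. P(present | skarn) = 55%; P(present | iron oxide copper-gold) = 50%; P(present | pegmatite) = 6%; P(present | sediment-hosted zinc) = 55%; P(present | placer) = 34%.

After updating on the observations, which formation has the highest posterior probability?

skarn

For each hypothesis, the unnormalized posterior weight is prior × product of the observation likelihoods:
  skarn: 0.267 × 0.82 × 0.55 = 0.12042
  iron oxide copper-gold: 0.345 × 0.31 × 0.50 = 0.053475
  pegmatite: 0.108 × 0.41 × 0.06 = 0.0026568
  sediment-hosted zinc: 0.177 × 0.05 × 0.55 = 0.0048675
  placer: 0.103 × 0.09 × 0.34 = 0.0031518
Normalizing constant Z = 0.12042 + 0.053475 + 0.0026568 + 0.0048675 + 0.0031518 = 0.18457.
P(skarn | evidence) ≈ 0.12042 / 0.18457 ≈ 0.652
P(iron oxide copper-gold | evidence) ≈ 0.053475 / 0.18457 ≈ 0.290
P(pegmatite | evidence) ≈ 0.0026568 / 0.18457 ≈ 0.014
P(sediment-hosted zinc | evidence) ≈ 0.0048675 / 0.18457 ≈ 0.026
P(placer | evidence) ≈ 0.0031518 / 0.18457 ≈ 0.017
The largest is 0.652, so skarn is most probable.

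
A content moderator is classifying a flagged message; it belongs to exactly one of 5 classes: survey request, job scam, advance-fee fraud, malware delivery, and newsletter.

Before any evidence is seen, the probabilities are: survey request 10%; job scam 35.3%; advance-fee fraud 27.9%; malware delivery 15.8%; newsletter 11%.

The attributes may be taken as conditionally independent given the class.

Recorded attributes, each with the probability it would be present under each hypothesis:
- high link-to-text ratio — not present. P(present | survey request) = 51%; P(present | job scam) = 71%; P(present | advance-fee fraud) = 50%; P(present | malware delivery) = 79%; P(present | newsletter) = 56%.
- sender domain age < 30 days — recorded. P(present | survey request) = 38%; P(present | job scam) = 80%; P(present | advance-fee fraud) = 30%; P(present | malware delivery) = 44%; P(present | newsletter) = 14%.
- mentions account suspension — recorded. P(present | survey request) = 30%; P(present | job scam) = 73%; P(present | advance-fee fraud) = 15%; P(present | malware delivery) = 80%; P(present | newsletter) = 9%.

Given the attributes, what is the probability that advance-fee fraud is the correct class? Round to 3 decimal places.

By Bayes' rule with conditional independence, the unnormalized weight for each hypothesis is prior × ∏ likelihoods (using 1 − P(present | H) for each absent attribute):
  survey request: 0.100 × (1 − 0.51) × 0.38 × 0.30 = 0.005586
  job scam: 0.353 × (1 − 0.71) × 0.80 × 0.73 = 0.059784
  advance-fee fraud: 0.279 × (1 − 0.50) × 0.30 × 0.15 = 0.0062775
  malware delivery: 0.158 × (1 − 0.79) × 0.44 × 0.80 = 0.011679
  newsletter: 0.110 × (1 − 0.56) × 0.14 × 0.09 = 0.00060984
Normalizing constant Z = 0.005586 + 0.059784 + 0.0062775 + 0.011679 + 0.00060984 = 0.083937.
P(advance-fee fraud | evidence) = 0.0062775 / 0.083937 ≈ 0.075.

0.075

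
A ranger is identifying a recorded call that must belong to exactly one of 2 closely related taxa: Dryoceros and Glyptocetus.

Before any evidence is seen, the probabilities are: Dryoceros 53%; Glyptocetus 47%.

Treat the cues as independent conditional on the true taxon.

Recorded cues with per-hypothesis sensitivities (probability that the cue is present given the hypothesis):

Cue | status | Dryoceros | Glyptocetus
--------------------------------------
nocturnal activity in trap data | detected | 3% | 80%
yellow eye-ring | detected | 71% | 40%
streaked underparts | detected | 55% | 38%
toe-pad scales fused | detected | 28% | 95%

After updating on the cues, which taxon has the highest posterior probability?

Glyptocetus

By Bayes' rule with conditional independence, the unnormalized weight for each hypothesis is prior × ∏ likelihoods:
  Dryoceros: 0.53 × 0.03 × 0.71 × 0.55 × 0.28 = 0.0017385
  Glyptocetus: 0.47 × 0.80 × 0.40 × 0.38 × 0.95 = 0.054294
Normalizing constant Z = 0.0017385 + 0.054294 = 0.056033.
P(Dryoceros | evidence) ≈ 0.0017385 / 0.056033 ≈ 0.031
P(Glyptocetus | evidence) ≈ 0.054294 / 0.056033 ≈ 0.969
The largest is 0.969, so Glyptocetus is most probable.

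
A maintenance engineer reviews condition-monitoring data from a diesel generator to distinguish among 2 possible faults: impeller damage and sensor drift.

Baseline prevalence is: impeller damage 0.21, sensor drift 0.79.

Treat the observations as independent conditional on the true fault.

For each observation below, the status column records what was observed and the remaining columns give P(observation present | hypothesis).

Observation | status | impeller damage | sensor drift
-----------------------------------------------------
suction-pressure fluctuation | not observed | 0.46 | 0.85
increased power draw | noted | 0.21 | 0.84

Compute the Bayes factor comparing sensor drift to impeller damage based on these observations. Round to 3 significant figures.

The Bayes factor is the ratio of the joint likelihoods of the evidence pattern under the two hypotheses (using 1 − P(present | H) for each absent observation).
  sensor drift: (1 − 0.85) × 0.84 = 0.126
  impeller damage: (1 − 0.46) × 0.21 = 0.1134
Bayes factor = 0.126 / 0.1134 ≈ 1.11

1.11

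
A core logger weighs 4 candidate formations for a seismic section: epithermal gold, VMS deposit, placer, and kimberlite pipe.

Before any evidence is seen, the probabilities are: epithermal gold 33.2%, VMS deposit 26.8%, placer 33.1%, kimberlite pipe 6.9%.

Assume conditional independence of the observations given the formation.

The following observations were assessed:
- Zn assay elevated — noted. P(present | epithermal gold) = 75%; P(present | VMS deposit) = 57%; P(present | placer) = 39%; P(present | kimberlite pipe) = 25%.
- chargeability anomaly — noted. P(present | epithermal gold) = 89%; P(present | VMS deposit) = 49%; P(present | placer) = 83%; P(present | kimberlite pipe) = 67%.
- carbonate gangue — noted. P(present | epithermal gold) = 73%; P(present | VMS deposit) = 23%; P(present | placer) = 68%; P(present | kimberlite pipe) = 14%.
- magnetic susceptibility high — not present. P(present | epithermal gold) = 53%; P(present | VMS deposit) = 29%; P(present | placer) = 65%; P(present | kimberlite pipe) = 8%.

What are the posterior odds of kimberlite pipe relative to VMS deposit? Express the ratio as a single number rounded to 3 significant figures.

0.122

Posterior odds equal prior odds times the likelihood ratio; only the two competing hypotheses matter (using 1 − P(present | H) for each absent observation).
  kimberlite pipe: 0.069 × 0.25 × 0.67 × 0.14 × (1 − 0.08) = 0.0014886
  VMS deposit: 0.268 × 0.57 × 0.49 × 0.23 × (1 − 0.29) = 0.012223
Odds(kimberlite pipe : VMS deposit) = 0.0014886 / 0.012223 ≈ 0.122.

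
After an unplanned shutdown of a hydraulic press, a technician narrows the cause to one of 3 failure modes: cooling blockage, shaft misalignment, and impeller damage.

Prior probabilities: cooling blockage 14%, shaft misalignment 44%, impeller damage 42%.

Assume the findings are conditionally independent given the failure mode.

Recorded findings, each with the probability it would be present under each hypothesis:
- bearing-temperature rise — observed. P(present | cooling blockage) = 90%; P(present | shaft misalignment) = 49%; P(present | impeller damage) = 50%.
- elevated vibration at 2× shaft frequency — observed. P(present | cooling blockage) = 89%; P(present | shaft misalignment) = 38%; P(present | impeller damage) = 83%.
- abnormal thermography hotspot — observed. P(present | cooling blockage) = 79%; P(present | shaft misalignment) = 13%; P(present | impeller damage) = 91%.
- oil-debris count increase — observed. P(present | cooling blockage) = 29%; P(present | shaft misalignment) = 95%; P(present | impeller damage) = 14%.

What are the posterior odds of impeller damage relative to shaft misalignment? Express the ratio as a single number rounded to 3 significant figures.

2.19

Posterior odds equal prior odds times the likelihood ratio; only the two competing hypotheses matter.
  impeller damage: 0.42 × 0.50 × 0.83 × 0.91 × 0.14 = 0.022206
  shaft misalignment: 0.44 × 0.49 × 0.38 × 0.13 × 0.95 = 0.010118
Odds(impeller damage : shaft misalignment) = 0.022206 / 0.010118 ≈ 2.19.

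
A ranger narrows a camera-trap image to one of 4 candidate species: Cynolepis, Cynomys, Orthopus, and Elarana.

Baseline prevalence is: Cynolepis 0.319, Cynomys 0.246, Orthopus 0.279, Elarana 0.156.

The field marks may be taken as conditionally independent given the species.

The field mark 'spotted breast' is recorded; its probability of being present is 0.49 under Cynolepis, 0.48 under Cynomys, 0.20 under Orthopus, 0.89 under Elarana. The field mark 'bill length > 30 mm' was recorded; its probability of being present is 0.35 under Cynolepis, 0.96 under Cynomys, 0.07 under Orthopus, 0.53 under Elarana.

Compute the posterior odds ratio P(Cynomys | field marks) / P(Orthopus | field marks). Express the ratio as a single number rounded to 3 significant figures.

29.0

Unnormalized posterior weight (prior times the field mark likelihoods) for each of the two hypotheses:
  Cynomys: 0.246 × 0.48 × 0.96 = 0.11336
  Orthopus: 0.279 × 0.20 × 0.07 = 0.003906
Odds(Cynomys : Orthopus) = 0.11336 / 0.003906 ≈ 29.0.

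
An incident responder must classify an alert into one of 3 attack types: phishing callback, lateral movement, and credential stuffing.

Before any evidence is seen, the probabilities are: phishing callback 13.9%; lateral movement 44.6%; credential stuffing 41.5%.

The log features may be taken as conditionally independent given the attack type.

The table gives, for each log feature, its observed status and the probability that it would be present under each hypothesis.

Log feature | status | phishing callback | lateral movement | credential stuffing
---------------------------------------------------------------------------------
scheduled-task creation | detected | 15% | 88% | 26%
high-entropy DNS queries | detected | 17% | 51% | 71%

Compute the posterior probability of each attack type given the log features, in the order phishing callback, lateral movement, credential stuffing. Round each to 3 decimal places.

0.013, 0.714, 0.273

Multiply each prior by the joint likelihood of the log feature pattern:
  phishing callback: 0.139 × 0.15 × 0.17 = 0.0035445
  lateral movement: 0.446 × 0.88 × 0.51 = 0.20016
  credential stuffing: 0.415 × 0.26 × 0.71 = 0.076609
Normalizing constant Z = 0.0035445 + 0.20016 + 0.076609 = 0.28032.
P(phishing callback | evidence) = 0.0035445 / 0.28032 ≈ 0.013
P(lateral movement | evidence) = 0.20016 / 0.28032 ≈ 0.714
P(credential stuffing | evidence) = 0.076609 / 0.28032 ≈ 0.273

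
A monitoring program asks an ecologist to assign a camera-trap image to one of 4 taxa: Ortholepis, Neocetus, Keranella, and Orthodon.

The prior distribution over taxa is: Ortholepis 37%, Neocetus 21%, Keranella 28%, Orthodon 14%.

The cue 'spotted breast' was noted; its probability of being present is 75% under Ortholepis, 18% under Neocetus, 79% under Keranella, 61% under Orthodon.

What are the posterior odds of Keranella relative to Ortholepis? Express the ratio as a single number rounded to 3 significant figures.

0.797

Posterior odds equal prior odds times the likelihood ratio; only the two competing hypotheses matter.
  Keranella: 0.28 × 0.79 = 0.2212
  Ortholepis: 0.37 × 0.75 = 0.2775
Posterior odds = 0.2212 / 0.2775 ≈ 0.797.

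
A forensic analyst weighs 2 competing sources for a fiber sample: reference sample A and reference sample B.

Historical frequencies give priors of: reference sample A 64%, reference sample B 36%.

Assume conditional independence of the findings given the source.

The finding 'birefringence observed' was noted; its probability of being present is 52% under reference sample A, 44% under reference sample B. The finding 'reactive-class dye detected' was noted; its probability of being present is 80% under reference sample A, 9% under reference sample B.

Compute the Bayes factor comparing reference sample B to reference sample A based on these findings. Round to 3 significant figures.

0.0952

Take the product of per-finding likelihoods under each hypothesis, then divide.
  reference sample B: 0.44 × 0.09 = 0.0396
  reference sample A: 0.52 × 0.80 = 0.416
Bayes factor = 0.0396 / 0.416 ≈ 0.0952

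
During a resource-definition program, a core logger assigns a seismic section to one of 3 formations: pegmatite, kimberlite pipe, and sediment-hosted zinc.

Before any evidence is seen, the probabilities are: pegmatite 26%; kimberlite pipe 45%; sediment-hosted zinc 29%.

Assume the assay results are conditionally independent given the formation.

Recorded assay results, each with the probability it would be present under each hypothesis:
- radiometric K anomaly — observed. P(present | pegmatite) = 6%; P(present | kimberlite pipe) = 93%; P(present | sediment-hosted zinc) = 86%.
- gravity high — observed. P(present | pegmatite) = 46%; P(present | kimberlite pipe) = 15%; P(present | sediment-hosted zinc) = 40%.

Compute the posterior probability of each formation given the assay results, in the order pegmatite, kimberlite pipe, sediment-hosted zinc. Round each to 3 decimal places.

For each hypothesis, the unnormalized posterior weight is prior × product of the assay result likelihoods:
  pegmatite: 0.26 × 0.06 × 0.46 = 0.007176
  kimberlite pipe: 0.45 × 0.93 × 0.15 = 0.062775
  sediment-hosted zinc: 0.29 × 0.86 × 0.40 = 0.09976
Normalizing constant Z = 0.007176 + 0.062775 + 0.09976 = 0.16971.
P(pegmatite | evidence) = 0.007176 / 0.16971 ≈ 0.042
P(kimberlite pipe | evidence) = 0.062775 / 0.16971 ≈ 0.370
P(sediment-hosted zinc | evidence) = 0.09976 / 0.16971 ≈ 0.588

0.042, 0.370, 0.588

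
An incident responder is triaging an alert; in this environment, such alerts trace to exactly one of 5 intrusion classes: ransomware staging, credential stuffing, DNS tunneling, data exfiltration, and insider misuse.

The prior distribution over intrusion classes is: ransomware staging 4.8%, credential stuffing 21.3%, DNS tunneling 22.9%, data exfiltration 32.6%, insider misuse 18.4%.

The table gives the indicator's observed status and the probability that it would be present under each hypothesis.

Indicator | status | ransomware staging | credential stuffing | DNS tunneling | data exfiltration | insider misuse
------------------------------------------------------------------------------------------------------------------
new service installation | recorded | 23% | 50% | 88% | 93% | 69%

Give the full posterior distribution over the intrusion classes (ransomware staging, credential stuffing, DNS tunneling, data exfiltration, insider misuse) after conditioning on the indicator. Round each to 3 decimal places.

0.015, 0.142, 0.269, 0.405, 0.169

By Bayes' rule, the unnormalized weight for each hypothesis is prior × likelihood:
  ransomware staging: 0.048 × 0.23 = 0.01104
  credential stuffing: 0.213 × 0.50 = 0.1065
  DNS tunneling: 0.229 × 0.88 = 0.20152
  data exfiltration: 0.326 × 0.93 = 0.30318
  insider misuse: 0.184 × 0.69 = 0.12696
Marginal likelihood of the evidence = 0.7492.
P(ransomware staging | evidence) = 0.01104 / 0.7492 ≈ 0.015
P(credential stuffing | evidence) = 0.1065 / 0.7492 ≈ 0.142
P(DNS tunneling | evidence) = 0.20152 / 0.7492 ≈ 0.269
P(data exfiltration | evidence) = 0.30318 / 0.7492 ≈ 0.405
P(insider misuse | evidence) = 0.12696 / 0.7492 ≈ 0.169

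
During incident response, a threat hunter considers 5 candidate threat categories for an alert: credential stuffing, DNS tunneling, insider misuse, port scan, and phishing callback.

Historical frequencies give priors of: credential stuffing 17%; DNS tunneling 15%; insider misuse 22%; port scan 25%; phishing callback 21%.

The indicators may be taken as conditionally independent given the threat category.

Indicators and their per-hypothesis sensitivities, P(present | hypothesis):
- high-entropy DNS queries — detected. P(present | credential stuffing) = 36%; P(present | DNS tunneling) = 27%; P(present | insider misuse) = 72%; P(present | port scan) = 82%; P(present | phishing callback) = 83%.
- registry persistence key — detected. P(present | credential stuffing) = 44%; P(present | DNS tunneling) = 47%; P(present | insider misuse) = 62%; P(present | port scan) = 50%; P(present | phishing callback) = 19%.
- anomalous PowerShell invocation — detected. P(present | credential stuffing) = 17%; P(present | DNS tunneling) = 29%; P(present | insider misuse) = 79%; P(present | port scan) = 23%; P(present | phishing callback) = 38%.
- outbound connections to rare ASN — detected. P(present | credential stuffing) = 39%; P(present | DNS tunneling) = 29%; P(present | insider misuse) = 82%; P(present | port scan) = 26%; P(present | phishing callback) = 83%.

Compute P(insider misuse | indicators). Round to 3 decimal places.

For each hypothesis, the unnormalized posterior weight is prior × product of the indicator likelihoods:
  credential stuffing: 0.17 × 0.36 × 0.44 × 0.17 × 0.39 = 0.0017853
  DNS tunneling: 0.15 × 0.27 × 0.47 × 0.29 × 0.29 = 0.0016008
  insider misuse: 0.22 × 0.72 × 0.62 × 0.79 × 0.82 = 0.063619
  port scan: 0.25 × 0.82 × 0.50 × 0.23 × 0.26 = 0.0061295
  phishing callback: 0.21 × 0.83 × 0.19 × 0.38 × 0.83 = 0.010445
The unnormalized weights sum to 0.08358.
P(insider misuse | evidence) = 0.063619 / 0.08358 ≈ 0.761.

0.761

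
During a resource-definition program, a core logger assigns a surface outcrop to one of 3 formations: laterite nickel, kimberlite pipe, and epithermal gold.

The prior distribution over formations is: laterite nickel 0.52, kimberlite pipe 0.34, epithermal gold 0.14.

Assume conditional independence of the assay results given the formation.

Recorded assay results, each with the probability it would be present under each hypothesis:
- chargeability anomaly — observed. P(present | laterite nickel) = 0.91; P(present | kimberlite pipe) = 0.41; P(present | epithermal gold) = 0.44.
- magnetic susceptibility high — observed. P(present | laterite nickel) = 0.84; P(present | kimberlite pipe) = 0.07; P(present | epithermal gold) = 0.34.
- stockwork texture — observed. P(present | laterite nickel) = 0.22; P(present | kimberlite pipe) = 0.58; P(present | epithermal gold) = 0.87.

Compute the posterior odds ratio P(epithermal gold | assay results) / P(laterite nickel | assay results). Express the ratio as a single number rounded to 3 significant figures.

The normalizing constant cancels in an odds ratio, so compute prior × likelihood for the two hypotheses only:
  epithermal gold: 0.14 × 0.44 × 0.34 × 0.87 = 0.018221
  laterite nickel: 0.52 × 0.91 × 0.84 × 0.22 = 0.087447
Posterior odds = 0.018221 / 0.087447 ≈ 0.208.

0.208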